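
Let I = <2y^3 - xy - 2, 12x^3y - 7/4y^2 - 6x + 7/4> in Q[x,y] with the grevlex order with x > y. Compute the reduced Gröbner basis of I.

G = {x^3 - 1/2xy^2 + 1/4x^2 + 7/48y^2 - 7/96x - 7/48y, y^3 - 1/2xy - 1}

f_1 = 2y^3 - xy - 2, LT = y^3.
f_2 = 12x^3y - 7/4y^2 - 6x + 7/4, LT = x^3y.

S(f_1,f_2): lcm = x^3y^3. S = -1/2x^4y + 7/48y^4 - x^3 + 1/2xy^2 - 7/48y^2.
  leading term x^4y: subtract (-1/24x)·f_2 from -1/2x^4y + 7/48y^4 - x^3 + 1/2xy^2 - 7/48y^2 → 7/48y^4 - x^3 + 41/96xy^2 - 1/4x^2 - 7/48y^2 + 7/96x
  leading term y^4: subtract (7/96y)·f_1 from 7/48y^4 - x^3 + 41/96xy^2 - 1/4x^2 - 7/48y^2 + 7/96x → -x^3 + 1/2xy^2 - 1/4x^2 - 7/48y^2 + 7/96x + 7/48y
  leading term x^3: no divisor's leading term divides it; move -x^3 to the remainder.
  leading term xy^2: no divisor's leading term divides it; move 1/2xy^2 to the remainder.
  leading term x^2: no divisor's leading term divides it; move -1/4x^2 to the remainder.
  leading term y^2: no divisor's leading term divides it; move -7/48y^2 to the remainder.
  leading term x: no divisor's leading term divides it; move 7/96x to the remainder.
  leading term y: no divisor's leading term divides it; move 7/48y to the remainder.
  remainder -x^3 + 1/2xy^2 - 1/4x^2 - 7/48y^2 + 7/96x + 7/48y ≠ 0; add g_3 = -x^3 + 1/2xy^2 - 1/4x^2 - 7/48y^2 + 7/96x + 7/48y to the basis.

S(f_1,g_3): leading monomials are coprime, so the S-polynomial reduces to 0 (Buchberger's first criterion).
S(f_2,g_3): lcm = x^3y. S = 1/2xy^3 - 1/4x^2y - 7/48y^3 + 7/96xy - 1/2x + 7/48.
  leading term xy^3: subtract (1/4x)·f_1 from 1/2xy^3 - 1/4x^2y - 7/48y^3 + 7/96xy - 1/2x + 7/48 → -7/48y^3 + 7/96xy + 7/48
  leading term y^3: subtract (-7/96)·f_1 from -7/48y^3 + 7/96xy + 7/48 → 0
  remainder 0.

Every S-polynomial of the final basis reduces to 0, so we have a Gröbner basis.
Inter-reduce: drop elements whose leading term is divisible by another's, tail-reduce, and make monic.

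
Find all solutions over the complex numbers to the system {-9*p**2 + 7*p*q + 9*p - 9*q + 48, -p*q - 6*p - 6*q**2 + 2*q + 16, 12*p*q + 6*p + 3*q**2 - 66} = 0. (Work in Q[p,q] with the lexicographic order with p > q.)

{(-3, -2)}

Compute a lex Gröbner basis by Buchberger's algorithm.
f_1 = -9*p**2 + 7*p*q + 9*p - 9*q + 48, LT = p**2.
f_2 = -p*q - 6*p - 6*q**2 + 2*q + 16, LT = p*q.
f_3 = 12*p*q + 6*p + 3*q**2 - 66, LT = p*q.

S(f_1,f_2): lcm = p**2*q. S = -6*p**2 - 61/9*p*q**2 + p*q + 16*p + q**2 - 16/3*q.
  reduce S modulo (f_1, f_2, f_3):
  remainder -212*p + 122/3*q**3 - 2111/9*q**2 - 304/9*q + 560 ≠ 0; add h_4 = -212*p + 122/3*q**3 - 2111/9*q**2 - 304/9*q + 560 to the basis.

S(f_1,f_3): lcm = p**2*q. S = -1/2*p**2 - 37/36*p*q**2 - p*q + 11/2*p + q**2 - 16/3*q.
  reduce S modulo (f_1, f_2, f_3, h_4):
  remainder 776/477*q**3 - 20249/5724*q**2 - 22757/2862*q + 5372/477 ≠ 0; add h_5 = 776/477*q**3 - 20249/5724*q**2 - 22757/2862*q + 5372/477 to the basis.

S(f_2,f_3): lcm = p*q. S = 11/2*p + 23/4*q**2 - 2*q - 21/2.
  reduce S modulo (f_1, f_2, f_3, h_4, h_5):
  remainder 24323/12416*q**2 + 42469/18624*q - 7625/2328 ≠ 0; add h_6 = 24323/12416*q**2 + 42469/18624*q - 7625/2328 to the basis.

S(f_1,h_4): lcm = p**2. S = 61/318*p*q**3 - 2111/1908*p*q**2 - 149/159*p*q + 87/53*p + q - 16/3.
  reduce S modulo (f_1, f_2, f_3, h_4, h_5, h_6):
  remainder 324931539/75498592*q + 324931539/37749296 ≠ 0; add h_7 = 324931539/75498592*q + 324931539/37749296 to the basis.

The other S-polynomials (S(f_2,h_4), S(f_3,h_4), S(f_1,h_5), S(f_2,h_5), S(f_3,h_5), S(h_4,h_5), S(f_1,h_6), S(f_2,h_6), S(f_3,h_6), S(h_4,h_6), S(h_5,h_6), S(f_1,h_7), S(f_2,h_7), S(f_3,h_7), S(h_4,h_7), S(h_5,h_7), S(h_6,h_7)) all reduce to 0 modulo the current basis, so we have a Gröbner basis.
Inter-reduce: drop elements whose leading term is divisible by another's, tail-reduce, and make monic.
Reduced Gröbner basis: {p + 3, q + 2}.

From the last basis element, q + 2 = 0, so q takes values in {-2}. Each choice, substituted upward through the basis, yields the corresponding point(s) of the solution set.
  q = -2: the earlier basis element becomes p + 3 = 0, giving p = -3 — point (-3, -2).
A lex Gröbner basis triangularizes the system, enabling back-substitution.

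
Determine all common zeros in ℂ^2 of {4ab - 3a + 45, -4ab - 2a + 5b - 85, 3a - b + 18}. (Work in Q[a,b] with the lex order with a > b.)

{(-5, 3)}

Compute a lex Gröbner basis by Buchberger's algorithm.
f_1 = 4ab - 3a + 45, LT = ab.
f_2 = -4ab - 2a + 5b - 85, LT = ab.
f_3 = 3a - b + 18, LT = a.

S(f_1,f_2): lcm = ab. S = -5/4a + 5/4b - 10.
  leading term a: subtract (-5/12)·f_3 from -5/4a + 5/4b - 10 → 5/6b - 5/2
  leading term b: no divisor's leading term divides it; move 5/6b to the remainder.
  leading term 1: no divisor's leading term divides it; move -5/2 to the remainder.
  remainder 5/6b - 5/2 ≠ 0; add h_4 = 5/6b - 5/2 to the basis.

The other S-polynomials (S(f_1,f_3), S(f_2,f_3), S(f_1,h_4), S(f_2,h_4), S(f_3,h_4)) all reduce to 0 modulo the current basis, so we have a Gröbner basis.
Inter-reduce: drop elements whose leading term is divisible by another's, tail-reduce, and make monic.
Reduced Gröbner basis: {a + 5, b - 3}.

A lex Gröbner basis eliminates variables successively. Here b - 3 depends only on b, with roots {3}; lifting each root through the earlier basis elements recovers the full solutions.
  b = 3: the earlier basis element becomes a + 5 = 0, giving a = -5 — point (-5, 3).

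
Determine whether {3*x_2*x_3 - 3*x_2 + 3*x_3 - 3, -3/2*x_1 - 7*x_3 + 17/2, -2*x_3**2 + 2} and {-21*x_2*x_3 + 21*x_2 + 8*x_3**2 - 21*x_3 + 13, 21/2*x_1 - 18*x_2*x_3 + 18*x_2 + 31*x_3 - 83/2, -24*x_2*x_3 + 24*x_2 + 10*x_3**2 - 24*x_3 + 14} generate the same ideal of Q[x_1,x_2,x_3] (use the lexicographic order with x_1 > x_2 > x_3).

Yes, the ideals are equal.

For a fixed monomial order, each ideal has a unique reduced Gröbner basis; comparing bases decides equality.
Buchberger on the first generating set:
f_1 = 3*x_2*x_3 - 3*x_2 + 3*x_3 - 3, LT = x_2*x_3.
f_2 = -3/2*x_1 - 7*x_3 + 17/2, LT = x_1.
f_3 = -2*x_3**2 + 2, LT = x_3**2.

The S-polynomials (S(f_1,f_2), S(f_1,f_3), S(f_2,f_3)) all reduce to 0 modulo the current basis, so we have a Gröbner basis.
Inter-reduce: drop elements whose leading term is divisible by another's, tail-reduce, and make monic.
Reduced Gröbner basis: {x_1 + 14/3*x_3 - 17/3, x_2*x_3 - x_2 + x_3 - 1, x_3**2 - 1}.

Buchberger on the second generating set:
h_1 = -21*x_2*x_3 + 21*x_2 + 8*x_3**2 - 21*x_3 + 13, LT = x_2*x_3.
h_2 = 21/2*x_1 - 18*x_2*x_3 + 18*x_2 + 31*x_3 - 83/2, LT = x_1.
h_3 = -24*x_2*x_3 + 24*x_2 + 10*x_3**2 - 24*x_3 + 14, LT = x_2*x_3.

S(h_1,h_3): lcm = x_2*x_3. S = 1/28*x_3**2 - 1/28.
  reduce S modulo (h_1, h_2, h_3):
  remainder 1/28*x_3**2 - 1/28 ≠ 0; add k_4 = 1/28*x_3**2 - 1/28 to the basis.

The other S-polynomials (S(h_1,h_2), S(h_2,h_3), S(h_1,k_4), S(h_2,k_4), S(h_3,k_4)) all reduce to 0 modulo the current basis, so we have a Gröbner basis.
Inter-reduce: drop elements whose leading term is divisible by another's, tail-reduce, and make monic.
Reduced Gröbner basis: {x_1 + 14/3*x_3 - 17/3, x_2*x_3 - x_2 + x_3 - 1, x_3**2 - 1}.

Same reduced basis, so the two generating sets span the same ideal.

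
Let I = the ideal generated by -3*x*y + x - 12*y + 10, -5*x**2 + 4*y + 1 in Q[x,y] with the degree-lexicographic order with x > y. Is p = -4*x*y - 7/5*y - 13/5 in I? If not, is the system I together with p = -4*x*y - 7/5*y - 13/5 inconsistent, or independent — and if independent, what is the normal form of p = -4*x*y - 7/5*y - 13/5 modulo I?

-4*x*y - 7/5*y - 13/5 is independent of I; its normal form modulo I is -4/3*x + 73/5*y - 239/15.

First compute the reduced Gröbner basis of I by Buchberger's algorithm.
f_1 = -3*x*y + x - 12*y + 10, LT = x*y.
f_2 = -5*x**2 + 4*y + 1, LT = x**2.

S(f_1,f_2): lcm = x**2*y. S = -1/3*x**2 + 4*x*y + 4/5*y**2 - 10/3*x + 1/5*y.
  leading term x**2: subtract (1/15)·f_2 from -1/3*x**2 + 4*x*y + 4/5*y**2 - 10/3*x + 1/5*y → 4*x*y + 4/5*y**2 - 10/3*x - 1/15*y - 1/15
  leading term x*y: subtract (-4/3)·f_1 from 4*x*y + 4/5*y**2 - 10/3*x - 1/15*y - 1/15 → 4/5*y**2 - 2*x - 241/15*y + 199/15
  leading term y**2: no divisor's leading term divides it; move 4/5*y**2 to the remainder.
  leading term x: no divisor's leading term divides it; move -2*x to the remainder.
  leading term y: no divisor's leading term divides it; move -241/15*y to the remainder.
  leading term 1: no divisor's leading term divides it; move 199/15 to the remainder.
  remainder 4/5*y**2 - 2*x - 241/15*y + 199/15 ≠ 0; add h_3 = 4/5*y**2 - 2*x - 241/15*y + 199/15 to the basis.

The other S-polynomials (S(f_1,h_3), S(f_2,h_3)) all reduce to 0 modulo the current basis, so we have a Gröbner basis.
Inter-reduce: drop elements whose leading term is divisible by another's, tail-reduce, and make monic.
Reduced Gröbner basis: {x**2 - 4/5*y - 1/5, x*y - 1/3*x + 4*y - 10/3, y**2 - 5/2*x - 241/12*y + 199/12}.
Label its elements g_1 = x**2 - 4/5*y - 1/5, g_2 = x*y - 1/3*x + 4*y - 10/3, g_3 = y**2 - 5/2*x - 241/12*y + 199/12.

Reduce p = -4*x*y - 7/5*y - 13/5 modulo G:
  leading term x*y: subtract (-4)·g_2 from -4*x*y - 7/5*y - 13/5 → -4/3*x + 73/5*y - 239/15
  leading term x: no divisor's leading term divides it; move -4/3*x to the remainder.
  leading term y: no divisor's leading term divides it; move 73/5*y to the remainder.
  leading term 1: no divisor's leading term divides it; move -239/15 to the remainder.
  normal form = -4/3*x + 73/5*y - 239/15.
The normal form is nonzero, so p ∉ I. Since p minus its normal form lies in I, I + (p) = I + (r) where r = -4/3*x + 73/5*y - 239/15; decide whether this ideal is the whole ring.
Run Buchberger on G together with r (pairs among the g_i already reduce to 0 since G is a Gröbner basis):
g_1 = x**2 - 4/5*y - 1/5, LT = x**2.
g_2 = x*y - 1/3*x + 4*y - 10/3, LT = x*y.
g_3 = y**2 - 5/2*x - 241/12*y + 199/12, LT = y**2.
r = -4/3*x + 73/5*y - 239/15, LT = x.

S(g_1,r): lcm = x**2. S = 219/20*x*y - 239/20*x - 4/5*y - 1/5.
  leading term x*y: subtract (219/20)·g_2 from 219/20*x*y - 239/20*x - 4/5*y - 1/5 → -83/10*x - 223/5*y + 363/10
  leading term x: subtract (249/40)·r from -83/10*x - 223/5*y + 363/10 → -27097/200*y + 27097/200
  leading term y: no divisor's leading term divides it; move -27097/200*y to the remainder.
  leading term 1: no divisor's leading term divides it; move 27097/200 to the remainder.
  remainder -27097/200*y + 27097/200 ≠ 0; add m_5 = -27097/200*y + 27097/200 to the basis.

The other S-polynomials (S(g_1,g_2), S(g_1,g_3), S(g_2,g_3), S(g_2,r), S(g_3,r), S(g_1,m_5), S(g_2,m_5), S(g_3,m_5), S(r,m_5)) all reduce to 0 modulo the current basis, so we have a Gröbner basis.
Inter-reduce: drop elements whose leading term is divisible by another's, tail-reduce, and make monic.
Reduced Gröbner basis: {x + 1, y - 1}.
The reduced Gröbner basis of I + (p) is {x + 1, y - 1} ≠ {1}, a proper ideal, so the enlarged system stays consistent: p is independent of I, with normal form -4/3*x + 73/5*y - 239/15.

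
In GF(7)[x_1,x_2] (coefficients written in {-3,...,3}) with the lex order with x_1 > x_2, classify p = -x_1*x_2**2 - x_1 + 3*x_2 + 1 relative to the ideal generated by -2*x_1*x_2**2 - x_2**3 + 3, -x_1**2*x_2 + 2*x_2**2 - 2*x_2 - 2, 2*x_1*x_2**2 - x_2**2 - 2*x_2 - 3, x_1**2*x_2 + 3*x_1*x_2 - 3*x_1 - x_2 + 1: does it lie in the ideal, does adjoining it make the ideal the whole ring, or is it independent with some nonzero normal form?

First compute the reduced Gröbner basis of I by Buchberger's algorithm.
f_1 = -2*x_1*x_2**2 - x_2**3 + 3, LT = x_1*x_2**2.
f_2 = -x_1**2*x_2 + 2*x_2**2 - 2*x_2 - 2, LT = x_1**2*x_2.
f_3 = 2*x_1*x_2**2 - x_2**2 - 2*x_2 - 3, LT = x_1*x_2**2.
f_4 = x_1**2*x_2 + 3*x_1*x_2 - 3*x_1 - x_2 + 1, LT = x_1**2*x_2.

S(f_1,f_2): lcm = x_1**2*x_2**2. S = -3*x_1*x_2**3 + 2*x_1 + 2*x_2**3 - 2*x_2**2 - 2*x_2.
  reduce S modulo (f_1, f_2, f_3, f_4):
  remainder 2*x_1 - 2*x_2**4 + 2*x_2**3 - 2*x_2**2 - 3*x_2 ≠ 0; add h_5 = 2*x_1 - 2*x_2**4 + 2*x_2**3 - 2*x_2**2 - 3*x_2 to the basis.

S(f_1,f_3): lcm = x_1*x_2**2. S = -3*x_2**3 - 3*x_2**2 + x_2.
  reduce S modulo (f_1, f_2, f_3, f_4, h_5):
  remainder -3*x_2**3 - 3*x_2**2 + x_2 ≠ 0; add h_6 = -3*x_2**3 - 3*x_2**2 + x_2 to the basis.

S(f_1,f_4): lcm = x_1**2*x_2**2. S = -3*x_1*x_2**3 - 3*x_1*x_2**2 + 3*x_1*x_2 + 2*x_1 + x_2**2 - x_2.
  reduce S modulo (f_1, f_2, f_3, f_4, h_5, h_6):
  remainder 3*x_2**2 + 3*x_2 - 1 ≠ 0; add h_7 = 3*x_2**2 + 3*x_2 - 1 to the basis.

S(f_2,f_3): lcm = x_1**2*x_2**2. S = -3*x_1*x_2**2 + x_1*x_2 - 2*x_1 - 2*x_2**3 + 2*x_2**2 + 2*x_2.
  reduce S modulo (f_1, f_2, f_3, f_4, h_5, h_6, h_7):
  remainder -x_2 + 3 ≠ 0; add h_8 = -x_2 + 3 to the basis.

The other S-polynomials (S(f_2,f_4), S(f_3,f_4), S(f_1,h_5), S(f_2,h_5), S(f_3,h_5), S(f_4,h_5), S(f_1,h_6), S(f_2,h_6), S(f_3,h_6), S(f_4,h_6), S(h_5,h_6), S(f_1,h_7), S(f_2,h_7), S(f_3,h_7), S(f_4,h_7), S(h_5,h_7), S(h_6,h_7), S(f_1,h_8), S(f_2,h_8), S(f_3,h_8), S(f_4,h_8), S(h_5,h_8), S(h_6,h_8), S(h_7,h_8)) all reduce to 0 modulo the current basis, so we have a Gröbner basis.
Inter-reduce: drop elements whose leading term is divisible by another's, tail-reduce, and make monic.
Reduced Gröbner basis: {x_1 - 1, x_2 - 3}.
Label its elements g_1 = x_1 - 1, g_2 = x_2 - 3.

Reduce p = -x_1*x_2**2 - x_1 + 3*x_2 + 1 modulo G:
  leading term x_1*x_2**2: subtract (-x_2**2)·g_1 from -x_1*x_2**2 - x_1 + 3*x_2 + 1 → -x_1 - x_2**2 + 3*x_2 + 1
  leading term x_1: subtract (-1)·g_1 from -x_1 - x_2**2 + 3*x_2 + 1 → -x_2**2 + 3*x_2
  leading term x_2**2: subtract (-x_2)·g_2 from -x_2**2 + 3*x_2 → 0
  normal form = 0.
Since the normal form is 0, p ∈ I.

-x_1*x_2**2 - x_1 + 3*x_2 + 1 lies in I (it reduces to 0).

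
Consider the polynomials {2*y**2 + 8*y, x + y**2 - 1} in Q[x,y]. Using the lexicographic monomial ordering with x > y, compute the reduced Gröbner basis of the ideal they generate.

Buchberger's algorithm terminates because the ascending chain of leading-term ideals stabilizes.

f_1 = 2*y**2 + 8*y, LT = y**2.
f_2 = x + y**2 - 1, LT = x.

The S-polynomials (S(f_1,f_2)) all reduce to 0 modulo the current basis, so we have a Gröbner basis.

G = {x - 4*y - 1, y**2 + 4*y}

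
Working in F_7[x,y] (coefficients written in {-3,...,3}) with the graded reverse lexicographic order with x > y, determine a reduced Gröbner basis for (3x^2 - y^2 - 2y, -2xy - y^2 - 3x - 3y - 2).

The reduced Gröbner basis is the canonical form of the ideal for this ordering.

f_1 = 3x^2 - y^2 - 2y, LT = x^2.
f_2 = -2xy - y^2 - 3x - 3y - 2, LT = xy.

S(f_1,f_2): lcm = x^2y. S = 3xy^2 + 2y^3 + 2x^2 + 2xy - 3y^2 - x.
  leading term xy^2: subtract (2y)·f_2 from 3xy^2 + 2y^3 + 2x^2 + 2xy - 3y^2 - x → -3y^3 + 2x^2 + xy + 3y^2 - x - 3y
  leading term y^3: no divisor's leading term divides it; move -3y^3 to the remainder.
  leading term x^2: subtract (3)·f_1 from 2x^2 + xy + 3y^2 - x - 3y → xy - y^2 - x + 3y
  leading term xy: subtract (3)·f_2 from xy - y^2 - x + 3y → 2y^2 + x - 2y - 1
  leading term y^2: no divisor's leading term divides it; move 2y^2 to the remainder.
  leading term x: no divisor's leading term divides it; move x to the remainder.
  leading term y: no divisor's leading term divides it; move -2y to the remainder.
  leading term 1: no divisor's leading term divides it; move -1 to the remainder.
  remainder -3y^3 + 2y^2 + x - 2y - 1 ≠ 0; add g_3 = -3y^3 + 2y^2 + x - 2y - 1 to the basis.

The other S-polynomials (S(f_1,g_3), S(f_2,g_3)) all reduce to 0 modulo the current basis, so we have a Gröbner basis.

G = {y^3 - 3y^2 + 2x + 3y - 2, x^2 + 2y^2 - 3y, xy - 3y^2 - 2x - 2y + 1}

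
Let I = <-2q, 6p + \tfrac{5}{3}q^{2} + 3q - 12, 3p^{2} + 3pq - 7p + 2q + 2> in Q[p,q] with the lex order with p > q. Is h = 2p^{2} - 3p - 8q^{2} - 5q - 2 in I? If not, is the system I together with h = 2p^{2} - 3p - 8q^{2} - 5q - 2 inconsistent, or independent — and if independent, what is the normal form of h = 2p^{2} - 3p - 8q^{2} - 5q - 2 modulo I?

2p^{2} - 3p - 8q^{2} - 5q - 2 lies in I (it reduces to 0).

First compute the reduced Gröbner basis of I by Buchberger's algorithm.
f_1 = -2q, LT = q.
f_2 = 6p + \tfrac{5}{3}q^{2} + 3q - 12, LT = p.
f_3 = 3p^{2} + 3pq - 7p + 2q + 2, LT = p^{2}.

The S-polynomials (S(f_1,f_2), S(f_1,f_3), S(f_2,f_3)) all reduce to 0 modulo the current basis, so we have a Gröbner basis.
Inter-reduce: drop elements whose leading term is divisible by another's, tail-reduce, and make monic.
Reduced Gröbner basis: {p - 2, q}.
Label its elements g_1 = p - 2, g_2 = q.

Reduce h = 2p^{2} - 3p - 8q^{2} - 5q - 2 modulo G:
  leading term p^{2}: subtract (2p)·g_1 from 2p^{2} - 3p - 8q^{2} - 5q - 2 → p - 8q^{2} - 5q - 2
  leading term p: subtract (1)·g_1 from p - 8q^{2} - 5q - 2 → -8q^{2} - 5q
  leading term q^{2}: subtract (-8q)·g_2 from -8q^{2} - 5q → -5q
  leading term q: subtract (-5)·g_2 from -5q → 0
  normal form = 0.
Since the normal form is 0, h ∈ I.

The remainder on division by a Gröbner basis is unique — it is the normal form.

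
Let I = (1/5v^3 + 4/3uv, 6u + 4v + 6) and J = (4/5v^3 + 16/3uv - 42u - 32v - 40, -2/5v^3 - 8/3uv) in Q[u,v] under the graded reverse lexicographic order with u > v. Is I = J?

For a fixed monomial order, each ideal has a unique reduced Gröbner basis; comparing bases decides equality.
Buchberger on the first generating set:
f_1 = 1/5v^3 + 4/3uv, LT = v^3.
f_2 = 6u + 4v + 6, LT = u.

The S-polynomials (S(f_1,f_2)) all reduce to 0 modulo the current basis, so we have a Gröbner basis.
Inter-reduce: drop elements whose leading term is divisible by another's, tail-reduce, and make monic.
Reduced Gröbner basis: {v^3 - 40/9v^2 - 20/3v, u + 2/3v + 1}.

Buchberger on the second generating set:
h_1 = 4/5v^3 + 16/3uv - 42u - 32v - 40, LT = v^3.
h_2 = -2/5v^3 - 8/3uv, LT = v^3.

S(h_1,h_2): lcm = v^3. S = -105/2u - 40v - 50.
  leading term u: no divisor's leading term divides it; move -105/2u to the remainder.
  leading term v: no divisor's leading term divides it; move -40v to the remainder.
  leading term 1: no divisor's leading term divides it; move -50 to the remainder.
  remainder -105/2u - 40v - 50 ≠ 0; add k_3 = -105/2u - 40v - 50 to the basis.

The other S-polynomials (S(h_1,k_3), S(h_2,k_3)) all reduce to 0 modulo the current basis, so we have a Gröbner basis.
Inter-reduce: drop elements whose leading term is divisible by another's, tail-reduce, and make monic.
Reduced Gröbner basis: {v^3 - 320/63v^2 - 400/63v, u + 16/21v + 20/21}.

These differ, so the ideals are not equal.

No, the ideals differ.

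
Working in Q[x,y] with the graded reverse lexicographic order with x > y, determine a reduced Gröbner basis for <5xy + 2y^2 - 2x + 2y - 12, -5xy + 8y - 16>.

f_1 = 5xy + 2y^2 - 2x + 2y - 12, LT = xy.
f_2 = -5xy + 8y - 16, LT = xy.

S(f_1,f_2): lcm = xy. S = 2/5y^2 - 2/5x + 2y - 28/5.
  leading term y^2: no divisor's leading term divides it; move 2/5y^2 to the remainder.
  leading term x: no divisor's leading term divides it; move -2/5x to the remainder.
  leading term y: no divisor's leading term divides it; move 2y to the remainder.
  leading term 1: no divisor's leading term divides it; move -28/5 to the remainder.
  remainder 2/5y^2 - 2/5x + 2y - 28/5 ≠ 0; add g_3 = 2/5y^2 - 2/5x + 2y - 28/5 to the basis.

S(f_1,g_3): lcm = xy^2. S = 2/5y^3 + x^2 - 27/5xy + 2/5y^2 + 14x - 12/5y.
  leading term y^3: subtract (y)·g_3 from 2/5y^3 + x^2 - 27/5xy + 2/5y^2 + 14x - 12/5y → x^2 - 5xy - 8/5y^2 + 14x + 16/5y
  leading term x^2: no divisor's leading term divides it; move x^2 to the remainder.
  leading term xy: subtract (-1)·f_1 from -5xy - 8/5y^2 + 14x + 16/5y → 2/5y^2 + 12x + 26/5y - 12
  leading term y^2: subtract (1)·g_3 from 2/5y^2 + 12x + 26/5y - 12 → 62/5x + 16/5y - 32/5
  leading term x: no divisor's leading term divides it; move 62/5x to the remainder.
  leading term y: no divisor's leading term divides it; move 16/5y to the remainder.
  leading term 1: no divisor's leading term divides it; move -32/5 to the remainder.
  remainder x^2 + 62/5x + 16/5y - 32/5 ≠ 0; add g_4 = x^2 + 62/5x + 16/5y - 32/5 to the basis.

The other S-polynomials (S(f_2,g_3), S(f_1,g_4), S(f_2,g_4), S(g_3,g_4)) all reduce to 0 modulo the current basis, so we have a Gröbner basis.
Inter-reduce: drop elements whose leading term is divisible by another's, tail-reduce, and make monic.

G = {x^2 + 62/5x + 16/5y - 32/5, xy - 8/5y + 16/5, y^2 - x + 5y - 14}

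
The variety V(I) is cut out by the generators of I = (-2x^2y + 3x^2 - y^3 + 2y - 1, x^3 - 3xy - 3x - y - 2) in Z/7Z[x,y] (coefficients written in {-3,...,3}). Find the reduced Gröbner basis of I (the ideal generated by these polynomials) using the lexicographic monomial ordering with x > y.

G = {x - 3y^8 + y^7 + 2y^6 + y^5 + y^4 - 2y^3 + y^2 - 1, y^9 - 2y^8 + 3y^7 - y^6 + 2y^5 + 2y^4 + 2y^3 + 3y^2 - 3y - 2}

f_1 = -2x^2y + 3x^2 - y^3 + 2y - 1, LT = x^2y.
f_2 = x^3 - 3xy - 3x - y - 2, LT = x^3.

S(f_1,f_2): lcm = x^3y. S = 2x^3 - 3xy^3 + 3xy^2 + 2xy - 3x + y^2 + 2y.
  reduce S modulo (f_1, f_2):
  remainder -3xy^3 + 3xy^2 + xy + 3x + y^2 - 3y - 3 ≠ 0; add g_3 = -3xy^3 + 3xy^2 + xy + 3x + y^2 - 3y - 3 to the basis.

S(f_1,g_3): lcm = x^2y^3. S = 3x^2y^2 - 2x^2y + x^2 - 2xy^2 - xy - x - 3y^5 - y^3 - 3y^2.
  reduce S modulo (f_1, f_2, g_3):
  remainder 3x^2 - 2xy^2 - xy - x - 3y^5 + 2y^4 + 3y^3 + y - 3 ≠ 0; add g_4 = 3x^2 - 2xy^2 - xy - x - 3y^5 + 2y^4 + 3y^3 + y - 3 to the basis.

S(f_1,g_4): lcm = x^2y. S = 2x^2 + 3xy^3 - 2xy^2 - 2xy + y^6 - 3y^5 - y^4 - 3y^3 + 2y^2 - 3.
  reduce S modulo (f_1, f_2, g_3, g_4):
  remainder 2xy - x + y^6 - y^5 + 2y^3 + 3y^2 + y + 3 ≠ 0; add g_5 = 2xy - x + y^6 - y^5 + 2y^3 + 3y^2 + y + 3 to the basis.

S(g_3,g_4): lcm = x^2y^3. S = -x^2y^2 + 2x^2y - x^2 + 3xy^5 - 2xy^4 - 2xy^3 + 2xy^2 + xy + x + y^8 - 3y^7 - y^6 + 2y^4 + y^3.
  reduce S modulo (f_1, f_2, g_3, g_4, g_5):
  remainder 2x + y^8 + 2y^7 - 3y^6 + 2y^5 + 2y^4 + 3y^3 + 2y^2 - 2 ≠ 0; add g_6 = 2x + y^8 + 2y^7 - 3y^6 + 2y^5 + 2y^4 + 3y^3 + 2y^2 - 2 to the basis.

S(f_2,g_6): lcm = x^3. S = 3x^2y^8 - x^2y^7 - 2x^2y^6 - x^2y^5 - x^2y^4 + 2x^2y^3 - x^2y^2 + x^2 - 3xy - 3x - y - 2.
  reduce S modulo (f_1, f_2, g_3, g_4, g_5, g_6):
  remainder 2y^10 - 2y^8 + 3y^7 - 2y^5 - 2y^4 - y^2 - 2y - 1 ≠ 0; add g_7 = 2y^10 - 2y^8 + 3y^7 - 2y^5 - 2y^4 - y^2 - 2y - 1 to the basis.

S(g_3,g_6): lcm = xy^3. S = -xy^2 + 2xy - x + 3y^11 - y^10 - 2y^9 - y^8 - y^7 + 2y^6 - y^5 + y^3 + 2y^2 + y + 1.
  reduce S modulo (f_1, f_2, g_3, g_4, g_5, g_6, g_7):
  remainder y^9 - 2y^8 + 3y^7 - y^6 + 2y^5 + 2y^4 + 2y^3 + 3y^2 - 3y - 2 ≠ 0; add g_8 = y^9 - 2y^8 + 3y^7 - y^6 + 2y^5 + 2y^4 + 2y^3 + 3y^2 - 3y - 2 to the basis.

The other S-polynomials (S(f_2,g_3), S(f_2,g_4), S(f_1,g_5), S(f_2,g_5), S(g_3,g_5), S(g_4,g_5), S(f_1,g_6), S(g_4,g_6), S(g_5,g_6), S(f_1,g_7), S(f_2,g_7), S(g_3,g_7), S(g_4,g_7), S(g_5,g_7), S(g_6,g_7), S(f_1,g_8), S(f_2,g_8), S(g_3,g_8), S(g_4,g_8), S(g_5,g_8), S(g_6,g_8), S(g_7,g_8)) all reduce to 0 modulo the current basis, so we have a Gröbner basis.
Inter-reduce: drop elements whose leading term is divisible by another's, tail-reduce, and make monic.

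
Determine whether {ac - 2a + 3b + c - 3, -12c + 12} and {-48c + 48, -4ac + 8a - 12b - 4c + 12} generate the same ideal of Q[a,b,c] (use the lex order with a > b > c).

Equality of ideals is decidable: compute both reduced Gröbner bases (unique for the ordering) and check whether they agree.
Buchberger on the first generating set:
f_1 = ac - 2a + 3b + c - 3, LT = ac.
f_2 = -12c + 12, LT = c.

S(f_1,f_2): lcm = ac. S = -a + 3b + c - 3.
  leading term a: no divisor's leading term divides it; move -a to the remainder.
  leading term b: no divisor's leading term divides it; move 3b to the remainder.
  leading term c: subtract (-\tfrac{1}{12})·f_2 from c - 3 → -2
  leading term 1: no divisor's leading term divides it; move -2 to the remainder.
  remainder -a + 3b - 2 ≠ 0; add g_3 = -a + 3b - 2 to the basis.

S(f_1,g_3): lcm = ac. S = -2a + 3bc + 3b - c - 3.
  leading term a: subtract (2)·g_3 from -2a + 3bc + 3b - c - 3 → 3bc - 3b - c + 1
  leading term bc: subtract (-\tfrac{1}{4}b)·f_2 from 3bc - 3b - c + 1 → -c + 1
  leading term c: subtract (\tfrac{1}{12})·f_2 from -c + 1 → 0
  remainder 0.

S(f_2,g_3): leading monomials are coprime, so the S-polynomial reduces to 0 (Buchberger's first criterion).
Every S-polynomial of the final basis reduces to 0, so we have a Gröbner basis.
Inter-reduce: drop elements whose leading term is divisible by another's, tail-reduce, and make monic.
Reduced Gröbner basis: {a - 3b + 2, c - 1}.

Buchberger on the second generating set:
h_1 = -48c + 48, LT = c.
h_2 = -4ac + 8a - 12b - 4c + 12, LT = ac.

S(h_1,h_2): lcm = ac. S = a - 3b - c + 3.
  leading term a: no divisor's leading term divides it; move a to the remainder.
  leading term b: no divisor's leading term divides it; move -3b to the remainder.
  leading term c: subtract (\tfrac{1}{48})·h_1 from -c + 3 → 2
  leading term 1: no divisor's leading term divides it; move 2 to the remainder.
  remainder a - 3b + 2 ≠ 0; add k_3 = a - 3b + 2 to the basis.

S(h_1,k_3): leading monomials are coprime, so the S-polynomial reduces to 0 (Buchberger's first criterion).
S(h_2,k_3): lcm = ac. S = -2a + 3bc + 3b - c - 3.
  leading term a: subtract (-2)·k_3 from -2a + 3bc + 3b - c - 3 → 3bc - 3b - c + 1
  leading term bc: subtract (-\tfrac{1}{16}b)·h_1 from 3bc - 3b - c + 1 → -c + 1
  leading term c: subtract (\tfrac{1}{48})·h_1 from -c + 1 → 0
  remainder 0.

Every S-polynomial of the final basis reduces to 0, so we have a Gröbner basis.
Inter-reduce: drop elements whose leading term is divisible by another's, tail-reduce, and make monic.
Reduced Gröbner basis: {a - 3b + 2, c - 1}.

Same reduced basis, so the two generating sets span the same ideal.

Yes, the ideals are equal.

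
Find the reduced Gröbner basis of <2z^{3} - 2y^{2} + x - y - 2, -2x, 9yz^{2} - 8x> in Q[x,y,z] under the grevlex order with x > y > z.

G = {y^{3} + \tfrac{1}{2}y^{2} + y, yz^{2}, z^{3} - y^{2} - \tfrac{1}{2}y - 1, x}

f_1 = 2z^{3} - 2y^{2} + x - y - 2, LT = z^{3}.
f_2 = -2x, LT = x.
f_3 = 9yz^{2} - 8x, LT = yz^{2}.

S(f_1,f_3): lcm = yz^{3}. S = -y^{3} + \tfrac{1}{2}xy - \tfrac{1}{2}y^{2} + \tfrac{8}{9}xz - y.
  reduce S modulo (f_1, f_2, f_3):
  remainder -y^{3} - \tfrac{1}{2}y^{2} - y ≠ 0; add g_4 = -y^{3} - \tfrac{1}{2}y^{2} - y to the basis.

The other S-polynomials (S(f_1,f_2), S(f_2,f_3), S(f_1,g_4), S(f_2,g_4), S(f_3,g_4)) all reduce to 0 modulo the current basis, so we have a Gröbner basis.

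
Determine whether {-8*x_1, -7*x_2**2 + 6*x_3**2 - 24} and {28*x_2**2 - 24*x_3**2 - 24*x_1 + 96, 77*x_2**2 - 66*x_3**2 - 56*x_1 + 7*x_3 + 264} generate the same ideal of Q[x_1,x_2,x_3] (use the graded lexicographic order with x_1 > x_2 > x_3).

Since reduced Gröbner bases are canonical representatives of ideals under a given ordering, it suffices to compute and compare them.
Buchberger on the first generating set:
f_1 = -8*x_1, LT = x_1.
f_2 = -7*x_2**2 + 6*x_3**2 - 24, LT = x_2**2.

S(f_1,f_2): leading monomials are coprime, so the S-polynomial reduces to 0 (Buchberger's first criterion).
Every S-polynomial of the final basis reduces to 0, so we have a Gröbner basis.
Inter-reduce: drop elements whose leading term is divisible by another's, tail-reduce, and make monic.
Reduced Gröbner basis: {x_2**2 - 6/7*x_3**2 + 24/7, x_1}.

Buchberger on the second generating set:
h_1 = 28*x_2**2 - 24*x_3**2 - 24*x_1 + 96, LT = x_2**2.
h_2 = 77*x_2**2 - 66*x_3**2 - 56*x_1 + 7*x_3 + 264, LT = x_2**2.

S(h_1,h_2): lcm = x_2**2. S = -10/77*x_1 - 1/11*x_3.
  leading term x_1: no divisor's leading term divides it; move -10/77*x_1 to the remainder.
  leading term x_3: no divisor's leading term divides it; move -1/11*x_3 to the remainder.
  remainder -10/77*x_1 - 1/11*x_3 ≠ 0; add k_3 = -10/77*x_1 - 1/11*x_3 to the basis.

S(h_1,k_3): leading monomials are coprime, so the S-polynomial reduces to 0 (Buchberger's first criterion).
S(h_2,k_3): leading monomials are coprime, so the S-polynomial reduces to 0 (Buchberger's first criterion).
Every S-polynomial of the final basis reduces to 0, so we have a Gröbner basis.
Inter-reduce: drop elements whose leading term is divisible by another's, tail-reduce, and make monic.
Reduced Gröbner basis: {x_2**2 - 6/7*x_3**2 + 3/5*x_3 + 24/7, x_1 + 7/10*x_3}.

These differ, so the ideals are not equal.

No, the ideals differ.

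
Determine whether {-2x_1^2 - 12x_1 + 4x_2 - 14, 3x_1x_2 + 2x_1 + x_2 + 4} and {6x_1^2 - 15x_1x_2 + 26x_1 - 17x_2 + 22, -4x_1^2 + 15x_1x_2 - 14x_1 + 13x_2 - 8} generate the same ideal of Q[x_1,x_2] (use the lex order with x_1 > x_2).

Yes, the ideals are equal.

For a fixed monomial order, each ideal has a unique reduced Gröbner basis; comparing bases decides equality.
Buchberger on the first generating set:
f_1 = -2x_1^2 - 12x_1 + 4x_2 - 14, LT = x_1^2.
f_2 = 3x_1x_2 + 2x_1 + x_2 + 4, LT = x_1x_2.

S(f_1,f_2): lcm = x_1^2x_2. S = -2/3x_1^2 + 17/3x_1x_2 - 4/3x_1 - 2x_2^2 + 7x_2.
  leading term x_1^2: subtract (1/3)·f_1 from -2/3x_1^2 + 17/3x_1x_2 - 4/3x_1 - 2x_2^2 + 7x_2 → 17/3x_1x_2 + 8/3x_1 - 2x_2^2 + 17/3x_2 + 14/3
  leading term x_1x_2: subtract (17/9)·f_2 from 17/3x_1x_2 + 8/3x_1 - 2x_2^2 + 17/3x_2 + 14/3 → -10/9x_1 - 2x_2^2 + 34/9x_2 - 26/9
  leading term x_1: no divisor's leading term divides it; move -10/9x_1 to the remainder.
  leading term x_2^2: no divisor's leading term divides it; move -2x_2^2 to the remainder.
  leading term x_2: no divisor's leading term divides it; move 34/9x_2 to the remainder.
  leading term 1: no divisor's leading term divides it; move -26/9 to the remainder.
  remainder -10/9x_1 - 2x_2^2 + 34/9x_2 - 26/9 ≠ 0; add g_3 = -10/9x_1 - 2x_2^2 + 34/9x_2 - 26/9 to the basis.

S(f_2,g_3): lcm = x_1x_2. S = 2/3x_1 - 9/5x_2^3 + 17/5x_2^2 - 34/15x_2 + 4/3.
  leading term x_1: subtract (-3/5)·g_3 from 2/3x_1 - 9/5x_2^3 + 17/5x_2^2 - 34/15x_2 + 4/3 → -9/5x_2^3 + 11/5x_2^2 - 2/5
  leading term x_2^3: no divisor's leading term divides it; move -9/5x_2^3 to the remainder.
  leading term x_2^2: no divisor's leading term divides it; move 11/5x_2^2 to the remainder.
  leading term 1: no divisor's leading term divides it; move -2/5 to the remainder.
  remainder -9/5x_2^3 + 11/5x_2^2 - 2/5 ≠ 0; add g_4 = -9/5x_2^3 + 11/5x_2^2 - 2/5 to the basis.

The other S-polynomials (S(f_1,g_3), S(f_1,g_4), S(f_2,g_4), S(g_3,g_4)) all reduce to 0 modulo the current basis, so we have a Gröbner basis.
Inter-reduce: drop elements whose leading term is divisible by another's, tail-reduce, and make monic.
Reduced Gröbner basis: {x_1 + 9/5x_2^2 - 17/5x_2 + 13/5, x_2^3 - 11/9x_2^2 + 2/9}.

Buchberger on the second generating set:
h_1 = 6x_1^2 - 15x_1x_2 + 26x_1 - 17x_2 + 22, LT = x_1^2.
h_2 = -4x_1^2 + 15x_1x_2 - 14x_1 + 13x_2 - 8, LT = x_1^2.

S(h_1,h_2): lcm = x_1^2. S = 5/4x_1x_2 + 5/6x_1 + 5/12x_2 + 5/3.
  leading term x_1x_2: no divisor's leading term divides it; move 5/4x_1x_2 to the remainder.
  leading term x_1: no divisor's leading term divides it; move 5/6x_1 to the remainder.
  leading term x_2: no divisor's leading term divides it; move 5/12x_2 to the remainder.
  leading term 1: no divisor's leading term divides it; move 5/3 to the remainder.
  remainder 5/4x_1x_2 + 5/6x_1 + 5/12x_2 + 5/3 ≠ 0; add k_3 = 5/4x_1x_2 + 5/6x_1 + 5/12x_2 + 5/3 to the basis.

S(h_1,k_3): lcm = x_1^2x_2. S = -2/3x_1^2 - 5/2x_1x_2^2 + 4x_1x_2 - 4/3x_1 - 17/6x_2^2 + 11/3x_2.
  leading term x_1^2: subtract (-1/9)·h_1 from -2/3x_1^2 - 5/2x_1x_2^2 + 4x_1x_2 - 4/3x_1 - 17/6x_2^2 + 11/3x_2 → -5/2x_1x_2^2 + 7/3x_1x_2 + 14/9x_1 - 17/6x_2^2 + 16/9x_2 + 22/9
  leading term x_1x_2^2: subtract (-2x_2)·k_3 from -5/2x_1x_2^2 + 7/3x_1x_2 + 14/9x_1 - 17/6x_2^2 + 16/9x_2 + 22/9 → 4x_1x_2 + 14/9x_1 - 2x_2^2 + 46/9x_2 + 22/9
  leading term x_1x_2: subtract (16/5)·k_3 from 4x_1x_2 + 14/9x_1 - 2x_2^2 + 46/9x_2 + 22/9 → -10/9x_1 - 2x_2^2 + 34/9x_2 - 26/9
  leading term x_1: no divisor's leading term divides it; move -10/9x_1 to the remainder.
  leading term x_2^2: no divisor's leading term divides it; move -2x_2^2 to the remainder.
  leading term x_2: no divisor's leading term divides it; move 34/9x_2 to the remainder.
  leading term 1: no divisor's leading term divides it; move -26/9 to the remainder.
  remainder -10/9x_1 - 2x_2^2 + 34/9x_2 - 26/9 ≠ 0; add k_4 = -10/9x_1 - 2x_2^2 + 34/9x_2 - 26/9 to the basis.

S(k_3,k_4): lcm = x_1x_2. S = 2/3x_1 - 9/5x_2^3 + 17/5x_2^2 - 34/15x_2 + 4/3.
  leading term x_1: subtract (-3/5)·k_4 from 2/3x_1 - 9/5x_2^3 + 17/5x_2^2 - 34/15x_2 + 4/3 → -9/5x_2^3 + 11/5x_2^2 - 2/5
  leading term x_2^3: no divisor's leading term divides it; move -9/5x_2^3 to the remainder.
  leading term x_2^2: no divisor's leading term divides it; move 11/5x_2^2 to the remainder.
  leading term 1: no divisor's leading term divides it; move -2/5 to the remainder.
  remainder -9/5x_2^3 + 11/5x_2^2 - 2/5 ≠ 0; add k_5 = -9/5x_2^3 + 11/5x_2^2 - 2/5 to the basis.

The other S-polynomials (S(h_2,k_3), S(h_1,k_4), S(h_2,k_4), S(h_1,k_5), S(h_2,k_5), S(k_3,k_5), S(k_4,k_5)) all reduce to 0 modulo the current basis, so we have a Gröbner basis.
Inter-reduce: drop elements whose leading term is divisible by another's, tail-reduce, and make monic.
Reduced Gröbner basis: {x_1 + 9/5x_2^2 - 17/5x_2 + 13/5, x_2^3 - 11/9x_2^2 + 2/9}.

Same reduced basis, so the two generating sets span the same ideal.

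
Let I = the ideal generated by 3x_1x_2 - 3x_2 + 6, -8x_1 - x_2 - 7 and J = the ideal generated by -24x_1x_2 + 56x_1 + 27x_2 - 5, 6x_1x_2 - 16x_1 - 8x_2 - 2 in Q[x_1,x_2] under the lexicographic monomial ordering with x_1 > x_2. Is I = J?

No, the ideals differ.

Two ideals are equal iff their reduced Gröbner bases coincide (the reduced basis is unique for a fixed ordering).
Buchberger on the first generating set:
f_1 = 3x_1x_2 - 3x_2 + 6, LT = x_1x_2.
f_2 = -8x_1 - x_2 - 7, LT = x_1.

S(f_1,f_2): lcm = x_1x_2. S = -\tfrac{1}{8}x_2^{2} - \tfrac{15}{8}x_2 + 2.
  leading term x_2^{2}: no divisor's leading term divides it; move -\tfrac{1}{8}x_2^{2} to the remainder.
  leading term x_2: no divisor's leading term divides it; move -\tfrac{15}{8}x_2 to the remainder.
  leading term 1: no divisor's leading term divides it; move 2 to the remainder.
  remainder -\tfrac{1}{8}x_2^{2} - \tfrac{15}{8}x_2 + 2 ≠ 0; add g_3 = -\tfrac{1}{8}x_2^{2} - \tfrac{15}{8}x_2 + 2 to the basis.

The other S-polynomials (S(f_1,g_3), S(f_2,g_3)) all reduce to 0 modulo the current basis, so we have a Gröbner basis.
Inter-reduce: drop elements whose leading term is divisible by another's, tail-reduce, and make monic.
Reduced Gröbner basis: {x_1 + \tfrac{1}{8}x_2 + \tfrac{7}{8}, x_2^{2} + 15x_2 - 16}.

Buchberger on the second generating set:
h_1 = -24x_1x_2 + 56x_1 + 27x_2 - 5, LT = x_1x_2.
h_2 = 6x_1x_2 - 16x_1 - 8x_2 - 2, LT = x_1x_2.

S(h_1,h_2): lcm = x_1x_2. S = \tfrac{1}{3}x_1 + \tfrac{5}{24}x_2 + \tfrac{13}{24}.
  leading term x_1: no divisor's leading term divides it; move \tfrac{1}{3}x_1 to the remainder.
  leading term x_2: no divisor's leading term divides it; move \tfrac{5}{24}x_2 to the remainder.
  leading term 1: no divisor's leading term divides it; move \tfrac{13}{24} to the remainder.
  remainder \tfrac{1}{3}x_1 + \tfrac{5}{24}x_2 + \tfrac{13}{24} ≠ 0; add k_3 = \tfrac{1}{3}x_1 + \tfrac{5}{24}x_2 + \tfrac{13}{24} to the basis.

S(h_1,k_3): lcm = x_1x_2. S = -\tfrac{7}{3}x_1 - \tfrac{5}{8}x_2^{2} - \tfrac{11}{4}x_2 + \tfrac{5}{24}.
  leading term x_1: subtract (-7)·k_3 from -\tfrac{7}{3}x_1 - \tfrac{5}{8}x_2^{2} - \tfrac{11}{4}x_2 + \tfrac{5}{24} → -\tfrac{5}{8}x_2^{2} - \tfrac{31}{24}x_2 + 4
  leading term x_2^{2}: no divisor's leading term divides it; move -\tfrac{5}{8}x_2^{2} to the remainder.
  leading term x_2: no divisor's leading term divides it; move -\tfrac{31}{24}x_2 to the remainder.
  leading term 1: no divisor's leading term divides it; move 4 to the remainder.
  remainder -\tfrac{5}{8}x_2^{2} - \tfrac{31}{24}x_2 + 4 ≠ 0; add k_4 = -\tfrac{5}{8}x_2^{2} - \tfrac{31}{24}x_2 + 4 to the basis.

The other S-polynomials (S(h_2,k_3), S(h_1,k_4), S(h_2,k_4), S(k_3,k_4)) all reduce to 0 modulo the current basis, so we have a Gröbner basis.
Inter-reduce: drop elements whose leading term is divisible by another's, tail-reduce, and make monic.
Reduced Gröbner basis: {x_1 + \tfrac{5}{8}x_2 + \tfrac{13}{8}, x_2^{2} + \tfrac{31}{15}x_2 - \tfrac{32}{5}}.

The bases are distinct; the ideals are different.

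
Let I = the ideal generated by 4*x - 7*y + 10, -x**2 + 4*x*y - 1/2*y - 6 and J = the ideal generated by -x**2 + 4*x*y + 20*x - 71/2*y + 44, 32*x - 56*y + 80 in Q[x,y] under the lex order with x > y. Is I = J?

For a fixed monomial order, each ideal has a unique reduced Gröbner basis; comparing bases decides equality.
Buchberger on the first generating set:
f_1 = 4*x - 7*y + 10, LT = x.
f_2 = -x**2 + 4*x*y - 1/2*y - 6, LT = x**2.

S(f_1,f_2): lcm = x**2. S = 9/4*x*y + 5/2*x - 1/2*y - 6.
  leading term x*y: subtract (9/16*y)·f_1 from 9/4*x*y + 5/2*x - 1/2*y - 6 → 5/2*x + 63/16*y**2 - 49/8*y - 6
  leading term x: subtract (5/8)·f_1 from 5/2*x + 63/16*y**2 - 49/8*y - 6 → 63/16*y**2 - 7/4*y - 49/4
  leading term y**2: no divisor's leading term divides it; move 63/16*y**2 to the remainder.
  leading term y: no divisor's leading term divides it; move -7/4*y to the remainder.
  leading term 1: no divisor's leading term divides it; move -49/4 to the remainder.
  remainder 63/16*y**2 - 7/4*y - 49/4 ≠ 0; add g_3 = 63/16*y**2 - 7/4*y - 49/4 to the basis.

S(f_1,g_3): leading monomials are coprime, so the S-polynomial reduces to 0 (Buchberger's first criterion).
S(f_2,g_3): leading monomials are coprime, so the S-polynomial reduces to 0 (Buchberger's first criterion).
Every S-polynomial of the final basis reduces to 0, so we have a Gröbner basis.
Inter-reduce: drop elements whose leading term is divisible by another's, tail-reduce, and make monic.
Reduced Gröbner basis: {x - 7/4*y + 5/2, y**2 - 4/9*y - 28/9}.

Buchberger on the second generating set:
h_1 = -x**2 + 4*x*y + 20*x - 71/2*y + 44, LT = x**2.
h_2 = 32*x - 56*y + 80, LT = x.

S(h_1,h_2): lcm = x**2. S = -9/4*x*y - 45/2*x + 71/2*y - 44.
  leading term x*y: subtract (-9/128*y)·h_2 from -9/4*x*y - 45/2*x + 71/2*y - 44 → -45/2*x - 63/16*y**2 + 329/8*y - 44
  leading term x: subtract (-45/64)·h_2 from -45/2*x - 63/16*y**2 + 329/8*y - 44 → -63/16*y**2 + 7/4*y + 49/4
  leading term y**2: no divisor's leading term divides it; move -63/16*y**2 to the remainder.
  leading term y: no divisor's leading term divides it; move 7/4*y to the remainder.
  leading term 1: no divisor's leading term divides it; move 49/4 to the remainder.
  remainder -63/16*y**2 + 7/4*y + 49/4 ≠ 0; add k_3 = -63/16*y**2 + 7/4*y + 49/4 to the basis.

S(h_1,k_3): leading monomials are coprime, so the S-polynomial reduces to 0 (Buchberger's first criterion).
S(h_2,k_3): leading monomials are coprime, so the S-polynomial reduces to 0 (Buchberger's first criterion).
Every S-polynomial of the final basis reduces to 0, so we have a Gröbner basis.
Inter-reduce: drop elements whose leading term is divisible by another's, tail-reduce, and make monic.
Reduced Gröbner basis: {x - 7/4*y + 5/2, y**2 - 4/9*y - 28/9}.

Same reduced basis, so the two generating sets span the same ideal.

Yes, the ideals are equal.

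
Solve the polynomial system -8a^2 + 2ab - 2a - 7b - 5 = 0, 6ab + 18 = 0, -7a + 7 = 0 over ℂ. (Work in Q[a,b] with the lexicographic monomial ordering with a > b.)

{(1, -3)}

Compute a lex Gröbner basis by Buchberger's algorithm.
f_1 = -8a^2 + 2ab - 2a - 7b - 5, LT = a^2.
f_2 = 6ab + 18, LT = ab.
f_3 = -7a + 7, LT = a.

S(f_1,f_2): lcm = a^2b. S = -1/4ab^2 + 1/4ab - 3a + 7/8b^2 + 5/8b.
  reduce S modulo (f_1, f_2, f_3):
  remainder 7/8b^2 + 11/8b - 15/4 ≠ 0; add h_4 = 7/8b^2 + 11/8b - 15/4 to the basis.

S(f_1,f_3): lcm = a^2. S = -1/4ab + 5/4a + 7/8b + 5/8.
  reduce S modulo (f_1, f_2, f_3, h_4):
  remainder 7/8b + 21/8 ≠ 0; add h_5 = 7/8b + 21/8 to the basis.

The other S-polynomials (S(f_2,f_3), S(f_1,h_4), S(f_2,h_4), S(f_3,h_4), S(f_1,h_5), S(f_2,h_5), S(f_3,h_5), S(h_4,h_5)) all reduce to 0 modulo the current basis, so we have a Gröbner basis.
Inter-reduce: drop elements whose leading term is divisible by another's, tail-reduce, and make monic.
Reduced Gröbner basis: {a - 1, b + 3}.

Since the basis is lex-ordered, b + 3 is univariate in b. Its roots are {-3}. Back-substituting each root into the other basis elements fixes the other coordinates.
  b = -3: the earlier basis element becomes a - 1 = 0, giving a = 1 — point (1, -3).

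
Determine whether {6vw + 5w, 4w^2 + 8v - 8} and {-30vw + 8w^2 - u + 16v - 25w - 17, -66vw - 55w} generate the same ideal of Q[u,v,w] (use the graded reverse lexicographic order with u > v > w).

Two ideals are equal iff their reduced Gröbner bases coincide (the reduced basis is unique for a fixed ordering).
Buchberger on the first generating set:
f_1 = 6vw + 5w, LT = vw.
f_2 = 4w^2 + 8v - 8, LT = w^2.

S(f_1,f_2): lcm = vw^2. S = -2v^2 + 5/6w^2 + 2v.
  reduce S modulo (f_1, f_2):
  remainder -2v^2 + 1/3v + 5/3 ≠ 0; add g_3 = -2v^2 + 1/3v + 5/3 to the basis.

The other S-polynomials (S(f_1,g_3), S(f_2,g_3)) all reduce to 0 modulo the current basis, so we have a Gröbner basis.
Inter-reduce: drop elements whose leading term is divisible by another's, tail-reduce, and make monic.
Reduced Gröbner basis: {v^2 - 1/6v - 5/6, vw + 5/6w, w^2 + 2v - 2}.

Buchberger on the second generating set:
h_1 = -30vw + 8w^2 - u + 16v - 25w - 17, LT = vw.
h_2 = -66vw - 55w, LT = vw.

S(h_1,h_2): lcm = vw. S = -4/15w^2 + 1/30u - 8/15v + 17/30.
  reduce S modulo (h_1, h_2):
  remainder -4/15w^2 + 1/30u - 8/15v + 17/30 ≠ 0; add k_3 = -4/15w^2 + 1/30u - 8/15v + 17/30 to the basis.

S(h_1,k_3): lcm = vw^2. S = -4/15w^3 + 1/8uv - 2v^2 + 1/30uw - 8/15vw + 5/6w^2 + 17/8v + 17/30w.
  reduce S modulo (h_1, h_2, k_3):
  remainder 1/8uv - 2v^2 + 5/48u + 11/24v + 85/48 ≠ 0; add k_4 = 1/8uv - 2v^2 + 5/48u + 11/24v + 85/48 to the basis.

The other S-polynomials (S(h_2,k_3), S(h_1,k_4), S(h_2,k_4), S(k_3,k_4)) all reduce to 0 modulo the current basis, so we have a Gröbner basis.
Inter-reduce: drop elements whose leading term is divisible by another's, tail-reduce, and make monic.
Reduced Gröbner basis: {uv - 16v^2 + 5/6u + 11/3v + 85/6, vw + 5/6w, w^2 - 1/8u + 2v - 17/8}.

These differ, so the ideals are not equal.
The choice of monomial ordering does not affect the verdict — as long as both bases are computed under the same ordering, their equality decides ideal equality.

No, the ideals differ.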